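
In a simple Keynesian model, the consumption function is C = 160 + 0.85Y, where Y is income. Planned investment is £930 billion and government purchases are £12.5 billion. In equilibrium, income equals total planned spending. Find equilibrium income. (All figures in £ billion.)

Y = C + I + G = 160 + 0.85Y + 930 + 12.5
Y − 0.85Y = 1102.5
0.15Y = 1102.5, so Y = 1102.5/0.15 = 7350

Y = 7350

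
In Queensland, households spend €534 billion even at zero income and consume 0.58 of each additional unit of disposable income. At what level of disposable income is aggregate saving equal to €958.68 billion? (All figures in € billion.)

Y = 3554

S = Y − C = -534 + 0.42Y
-534 + 0.42Y = 958.68, so 0.42Y = 1492.68 and Y = 3554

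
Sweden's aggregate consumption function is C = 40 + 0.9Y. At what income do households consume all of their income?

Y = 400

At break-even, C = Y: 40 + 0.9Y = Y
0.1Y = 40, so Y = 40/0.1 = 400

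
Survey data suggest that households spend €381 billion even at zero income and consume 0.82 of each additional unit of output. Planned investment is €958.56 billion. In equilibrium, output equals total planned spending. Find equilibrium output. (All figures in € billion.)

Y = C + I = 381 + 0.82Y + 958.56
Y − 0.82Y = 1339.56
0.18Y = 1339.56, so Y = 1339.56/0.18 = 7442

Y = 7442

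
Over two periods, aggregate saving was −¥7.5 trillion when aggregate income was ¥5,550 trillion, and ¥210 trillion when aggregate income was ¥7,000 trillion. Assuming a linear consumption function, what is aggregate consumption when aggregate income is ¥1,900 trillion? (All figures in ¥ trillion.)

MPS = ΔS/ΔY = (210 − (-7.5))/(7000 − 5550) = 217.5/1450 = 0.15
MPC = 1 − MPS = 0.85
Autonomous saving = -7.5 − 0.15(5550) = -840, so a = 840
C = 840 + 0.85(1900) = 840 + 1615 = 2455

C = 2455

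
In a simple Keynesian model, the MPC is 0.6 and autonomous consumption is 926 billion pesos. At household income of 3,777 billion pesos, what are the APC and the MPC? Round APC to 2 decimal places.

MPC = 0.6 (the slope of the consumption function)
C = 926 + 0.6(3777) = 3192.2, so APC = 3192.2/3777 = 0.85

APC = 0.85; MPC = 0.6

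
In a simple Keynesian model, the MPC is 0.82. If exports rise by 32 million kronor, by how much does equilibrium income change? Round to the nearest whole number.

ΔY ≈ 178

The multiplier is 1/(1 − MPC) = 1/0.18.
ΔY = 32/0.18 = 177.78 ≈ 178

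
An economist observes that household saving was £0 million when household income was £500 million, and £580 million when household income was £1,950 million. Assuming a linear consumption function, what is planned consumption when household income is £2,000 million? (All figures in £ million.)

MPS = ΔS/ΔY = (580 − 0)/(1950 − 500) = 580/1450 = 0.4
MPC = 1 − MPS = 0.6
Autonomous saving = 0 − 0.4(500) = -200, so a = 200
C = 200 + 0.6(2000) = 200 + 1200 = 1400

C = 1400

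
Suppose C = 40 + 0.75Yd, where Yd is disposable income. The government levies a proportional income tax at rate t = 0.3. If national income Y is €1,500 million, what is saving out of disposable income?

S = 222.5

Yd = (1 − 0.3)(1500) = 0.7(1500) = 1050
C = 40 + 0.75(1050) = 40 + 787.5 = 827.5
S = Yd − C = 1050 − 827.5 = 222.5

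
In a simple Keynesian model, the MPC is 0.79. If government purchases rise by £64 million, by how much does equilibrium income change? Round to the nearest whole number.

ΔY ≈ 305

The multiplier is 1/(1 − MPC) = 1/0.21.
ΔY = 64/0.21 = 304.76 ≈ 305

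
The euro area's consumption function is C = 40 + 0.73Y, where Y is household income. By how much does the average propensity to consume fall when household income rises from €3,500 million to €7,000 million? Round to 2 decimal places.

ΔAPC = 0.01

At Y = 3500: C = 40 + 0.73(3500) = 2595, APC = 2595/3500 = 0.741
At Y = 7000: C = 5150, APC = 5150/7000 = 0.736
Fall in APC = 0.741 − 0.736 = 0.005 ≈ 0.01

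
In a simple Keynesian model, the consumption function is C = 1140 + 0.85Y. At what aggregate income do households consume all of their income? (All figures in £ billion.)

At break-even, C = Y: 1140 + 0.85Y = Y
0.15Y = 1140, so Y = 1140/0.15 = 7600

Y = 7600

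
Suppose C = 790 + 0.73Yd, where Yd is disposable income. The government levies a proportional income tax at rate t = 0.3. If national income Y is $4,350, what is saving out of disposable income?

S = 32.15

Yd = (1 − 0.3)(4350) = 0.7(4350) = 3045
C = 790 + 0.73(3045) = 790 + 2222.85 = 3012.85
S = Yd − C = 3045 − 3012.85 = 32.15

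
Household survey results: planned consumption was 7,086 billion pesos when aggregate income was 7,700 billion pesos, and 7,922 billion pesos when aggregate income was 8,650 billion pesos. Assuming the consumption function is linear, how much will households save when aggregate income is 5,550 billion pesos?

S = 356

MPC = (7922 − 7086)/(8650 − 7700) = 836/950 = 0.88
a = 7086 − 0.88(7700) = 7086 − 6776 = 310
C = 310 + 0.88(5550) = 5194
S = 5550 − 5194 = 356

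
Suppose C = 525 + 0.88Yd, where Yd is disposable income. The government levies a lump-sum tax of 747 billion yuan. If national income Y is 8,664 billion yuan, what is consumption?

Yd = Y − T = 8664 − 747 = 7917
C = 525 + 0.88(7917) = 525 + 6966.96 = 7491.96

C = 7491.96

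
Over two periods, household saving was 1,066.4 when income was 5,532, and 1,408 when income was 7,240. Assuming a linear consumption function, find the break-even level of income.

MPS = ΔS/ΔY = (1408 − 1066.4)/(7240 − 5532) = 341.6/1708 = 0.2
MPC = 1 − MPS = 0.8
From S(5532) = 1066.4: −a + 0.2(5532) = 1066.4, so a = 1106.4 − 1066.4 = 40
Break-even (S = 0): Y = a/MPS = 40/0.2 = 200

Y = 200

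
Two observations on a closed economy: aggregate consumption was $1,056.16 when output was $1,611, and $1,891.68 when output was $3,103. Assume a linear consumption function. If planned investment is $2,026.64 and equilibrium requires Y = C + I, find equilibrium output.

Y = 4956

MPC = (1891.68 − 1056.16)/(3103 − 1611) = 835.52/1492 = 0.56
a = 1056.16 − 0.56(1611) = 154
Equilibrium: Y = 154 + 0.56Y + 2026.64
0.44Y = 2180.64, so Y = 2180.64/0.44 = 4956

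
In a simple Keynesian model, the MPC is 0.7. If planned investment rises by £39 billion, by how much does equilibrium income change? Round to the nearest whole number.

The multiplier is 1/(1 − MPC) = 1/0.3.
ΔY = 39/0.3 = 130.00 ≈ 130

ΔY ≈ 130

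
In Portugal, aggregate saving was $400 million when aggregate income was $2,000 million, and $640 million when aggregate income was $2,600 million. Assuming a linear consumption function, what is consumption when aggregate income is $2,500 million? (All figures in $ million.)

C = 1900

MPS = ΔS/ΔY = (640 − 400)/(2600 − 2000) = 240/600 = 0.4
MPC = 1 − MPS = 0.6
Autonomous saving = 400 − 0.4(2000) = -400, so a = 400
C = 400 + 0.6(2500) = 400 + 1500 = 1900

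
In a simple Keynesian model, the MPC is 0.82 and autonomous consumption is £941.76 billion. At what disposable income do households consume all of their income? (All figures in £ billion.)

At break-even, C = Y: 941.76 + 0.82Y = Y
0.18Y = 941.76, so Y = 941.76/0.18 = 5232

Y = 5232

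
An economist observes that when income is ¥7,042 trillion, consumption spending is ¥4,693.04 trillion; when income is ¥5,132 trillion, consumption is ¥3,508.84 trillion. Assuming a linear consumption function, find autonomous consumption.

MPC = ΔC/ΔY = (4693.04 − 3508.84)/(7042 − 5132) = 1184.2/1910 = 0.62
a = C − MPC·Y = 3508.84 − 0.62(5132) = 3508.84 − 3181.84 = 327

a = 327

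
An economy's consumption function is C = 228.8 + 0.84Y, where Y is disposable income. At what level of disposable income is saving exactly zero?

Y = 1430

At break-even, C = Y: 228.8 + 0.84Y = Y
0.16Y = 228.8, so Y = 228.8/0.16 = 1430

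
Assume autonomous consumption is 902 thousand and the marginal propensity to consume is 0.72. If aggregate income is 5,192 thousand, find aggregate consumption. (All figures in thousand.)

C = 902 + 0.72(5192) = 902 + 3738.24 = 4640.24

C = 4640.24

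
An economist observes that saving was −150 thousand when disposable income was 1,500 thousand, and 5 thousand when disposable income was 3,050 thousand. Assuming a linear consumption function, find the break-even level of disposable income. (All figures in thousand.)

Y = 3000

MPS = ΔS/ΔY = (5 − (-150))/(3050 − 1500) = 155/1550 = 0.1
MPC = 1 − MPS = 0.9
From S(1500) = -150: −a + 0.1(1500) = -150, so a = 150 − (-150) = 300
Break-even (S = 0): Y = a/MPS = 300/0.1 = 3000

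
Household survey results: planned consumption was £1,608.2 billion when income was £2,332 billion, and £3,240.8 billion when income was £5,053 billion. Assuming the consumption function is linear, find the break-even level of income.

Y = 522.5

MPC = (3240.8 − 1608.2)/(5053 − 2332) = 1632.6/2721 = 0.6
a = 1608.2 − 0.6(2332) = 1608.2 − 1399.2 = 209
Break-even: Y = a/(1−MPC) = 209/0.4 = 522.5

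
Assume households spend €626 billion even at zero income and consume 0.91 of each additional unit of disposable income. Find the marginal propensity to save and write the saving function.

MPS = 1 − MPC = 1 − 0.91 = 0.09
S = Y − C = -626 + 0.09Y

MPS = 0.09; S = -626 + 0.09Y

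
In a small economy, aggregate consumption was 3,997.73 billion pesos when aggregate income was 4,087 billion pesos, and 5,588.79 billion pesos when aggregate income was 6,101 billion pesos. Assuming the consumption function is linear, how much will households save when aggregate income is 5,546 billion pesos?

MPC = (5588.79 − 3997.73)/(6101 − 4087) = 1591.06/2014 = 0.79
a = 3997.73 − 0.79(4087) = 3997.73 − 3228.73 = 769
C = 769 + 0.79(5546) = 5150.34
S = 5546 − 5150.34 = 395.66

S = 395.66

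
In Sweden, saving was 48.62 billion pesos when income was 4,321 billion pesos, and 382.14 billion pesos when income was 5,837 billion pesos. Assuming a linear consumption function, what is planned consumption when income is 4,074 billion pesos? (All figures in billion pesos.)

MPS = ΔS/ΔY = (382.14 − 48.62)/(5837 − 4321) = 333.52/1516 = 0.22
MPC = 1 − MPS = 0.78
Autonomous saving = 48.62 − 0.22(4321) = -902, so a = 902
C = 902 + 0.78(4074) = 902 + 3177.72 = 4079.72

C = 4079.72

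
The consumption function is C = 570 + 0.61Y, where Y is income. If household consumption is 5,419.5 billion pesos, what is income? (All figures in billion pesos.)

Y = 7950

570 + 0.61Y = 5419.5
0.61Y = 4849.5, so Y = 4849.5/0.61 = 7950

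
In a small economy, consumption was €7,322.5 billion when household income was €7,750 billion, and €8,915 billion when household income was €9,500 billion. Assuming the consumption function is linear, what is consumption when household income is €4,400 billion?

MPC = (8915 − 7322.5)/(9500 − 7750) = 1592.5/1750 = 0.91
a = 7322.5 − 0.91(7750) = 7322.5 − 7052.5 = 270
C = 270 + 0.91(4400) = 270 + 4004 = 4274

C = 4274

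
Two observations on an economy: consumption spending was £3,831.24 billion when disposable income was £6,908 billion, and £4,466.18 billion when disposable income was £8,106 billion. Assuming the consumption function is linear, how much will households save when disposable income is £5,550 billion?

MPC = (4466.18 − 3831.24)/(8106 − 6908) = 634.94/1198 = 0.53
a = 3831.24 − 0.53(6908) = 3831.24 − 3661.24 = 170
C = 170 + 0.53(5550) = 3111.5
S = 5550 − 3111.5 = 2438.5

S = 2438.5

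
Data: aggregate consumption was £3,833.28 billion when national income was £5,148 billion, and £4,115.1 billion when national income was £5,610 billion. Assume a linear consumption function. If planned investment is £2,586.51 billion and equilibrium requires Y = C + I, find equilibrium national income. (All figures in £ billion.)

MPC = (4115.1 − 3833.28)/(5610 − 5148) = 281.82/462 = 0.61
a = 3833.28 − 0.61(5148) = 693
Equilibrium: Y = 693 + 0.61Y + 2586.51
0.39Y = 3279.51, so Y = 3279.51/0.39 = 8409

Y = 8409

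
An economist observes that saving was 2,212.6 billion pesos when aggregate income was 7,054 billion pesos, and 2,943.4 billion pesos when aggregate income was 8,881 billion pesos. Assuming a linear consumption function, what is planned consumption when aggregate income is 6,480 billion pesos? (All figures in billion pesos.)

MPS = ΔS/ΔY = (2943.4 − 2212.6)/(8881 − 7054) = 730.8/1827 = 0.4
MPC = 1 − MPS = 0.6
Autonomous saving = 2212.6 − 0.4(7054) = -609, so a = 609
C = 609 + 0.6(6480) = 609 + 3888 = 4497

C = 4497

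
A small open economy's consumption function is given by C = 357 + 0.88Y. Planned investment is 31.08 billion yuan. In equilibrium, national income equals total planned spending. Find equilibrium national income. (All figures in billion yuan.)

Y = C + I = 357 + 0.88Y + 31.08
Y − 0.88Y = 388.08
0.12Y = 388.08, so Y = 388.08/0.12 = 3234

Y = 3234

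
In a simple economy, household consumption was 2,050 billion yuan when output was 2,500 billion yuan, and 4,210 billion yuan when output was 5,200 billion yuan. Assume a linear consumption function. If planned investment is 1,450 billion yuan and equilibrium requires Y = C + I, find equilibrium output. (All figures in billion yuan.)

Y = 7500

MPC = (4210 − 2050)/(5200 − 2500) = 2160/2700 = 0.8
a = 2050 − 0.8(2500) = 50
Equilibrium: Y = 50 + 0.8Y + 1450
0.2Y = 1500, so Y = 1500/0.2 = 7500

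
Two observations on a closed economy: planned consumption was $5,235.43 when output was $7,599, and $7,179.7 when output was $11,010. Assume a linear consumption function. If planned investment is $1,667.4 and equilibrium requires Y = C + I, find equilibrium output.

Y = 5980

MPC = (7179.7 − 5235.43)/(11010 − 7599) = 1944.27/3411 = 0.57
a = 5235.43 − 0.57(7599) = 904
Equilibrium: Y = 904 + 0.57Y + 1667.4
0.43Y = 2571.4, so Y = 2571.4/0.43 = 5980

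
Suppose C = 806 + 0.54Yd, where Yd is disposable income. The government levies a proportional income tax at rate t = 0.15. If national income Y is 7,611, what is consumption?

C = 4299.449

Yd = (1 − 0.15)(7611) = 0.85(7611) = 6469.35
C = 806 + 0.54(6469.35) = 806 + 3493.449 = 4299.449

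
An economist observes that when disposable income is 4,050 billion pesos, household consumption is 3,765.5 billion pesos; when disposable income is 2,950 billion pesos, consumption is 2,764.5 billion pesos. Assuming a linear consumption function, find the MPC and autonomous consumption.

MPC = 0.91; a = 80

MPC = ΔC/ΔY = (3765.5 − 2764.5)/(4050 − 2950) = 1001/1100 = 0.91
a = C − MPC·Y = 2764.5 − 0.91(2950) = 2764.5 − 2684.5 = 80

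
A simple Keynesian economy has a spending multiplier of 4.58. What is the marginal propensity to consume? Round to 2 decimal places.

k = 1/(1 − MPC), so 1 − MPC = 1/k = 1/4.58 = 0.2183
MPC = 1 − 0.2183 = 0.78

MPC = 0.78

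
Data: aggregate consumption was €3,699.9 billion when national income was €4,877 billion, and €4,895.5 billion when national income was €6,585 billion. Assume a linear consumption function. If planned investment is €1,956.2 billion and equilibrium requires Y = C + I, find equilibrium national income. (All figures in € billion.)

MPC = (4895.5 − 3699.9)/(6585 − 4877) = 1195.6/1708 = 0.7
a = 3699.9 − 0.7(4877) = 286
Equilibrium: Y = 286 + 0.7Y + 1956.2
0.3Y = 2242.2, so Y = 2242.2/0.3 = 7474

Y = 7474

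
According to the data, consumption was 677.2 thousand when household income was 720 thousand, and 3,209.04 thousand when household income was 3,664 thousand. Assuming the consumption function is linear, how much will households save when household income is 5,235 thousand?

S = 674.9

MPC = (3209.04 − 677.2)/(3664 − 720) = 2531.84/2944 = 0.86
a = 677.2 − 0.86(720) = 677.2 − 619.2 = 58
C = 58 + 0.86(5235) = 4560.1
S = 5235 − 4560.1 = 674.9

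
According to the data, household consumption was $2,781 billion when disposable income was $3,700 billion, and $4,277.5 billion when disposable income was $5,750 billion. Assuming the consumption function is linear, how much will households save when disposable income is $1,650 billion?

S = 365.5

MPC = (4277.5 − 2781)/(5750 − 3700) = 1496.5/2050 = 0.73
a = 2781 − 0.73(3700) = 2781 − 2701 = 80
C = 80 + 0.73(1650) = 1284.5
S = 1650 − 1284.5 = 365.5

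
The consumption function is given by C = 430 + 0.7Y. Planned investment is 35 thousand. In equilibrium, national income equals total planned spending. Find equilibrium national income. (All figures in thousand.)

Y = C + I = 430 + 0.7Y + 35
Y − 0.7Y = 465
0.3Y = 465, so Y = 465/0.3 = 1550

Y = 1550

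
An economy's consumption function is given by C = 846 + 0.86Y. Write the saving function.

S = -846 + 0.14Y

S = Y − C = Y − (846 + 0.86Y) = -846 + (1 − 0.86)Y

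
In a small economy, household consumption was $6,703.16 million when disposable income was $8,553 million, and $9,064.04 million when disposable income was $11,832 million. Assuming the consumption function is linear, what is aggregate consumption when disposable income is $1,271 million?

C = 1460.12

MPC = (9064.04 − 6703.16)/(11832 − 8553) = 2360.88/3279 = 0.72
a = 6703.16 − 0.72(8553) = 6703.16 − 6158.16 = 545
C = 545 + 0.72(1271) = 545 + 915.12 = 1460.12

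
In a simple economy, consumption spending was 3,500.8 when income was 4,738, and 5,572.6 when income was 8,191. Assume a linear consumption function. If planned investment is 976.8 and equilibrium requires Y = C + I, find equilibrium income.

Y = 4087

MPC = (5572.6 − 3500.8)/(8191 − 4738) = 2071.8/3453 = 0.6
a = 3500.8 − 0.6(4738) = 658
Equilibrium: Y = 658 + 0.6Y + 976.8
0.4Y = 1634.8, so Y = 1634.8/0.4 = 4087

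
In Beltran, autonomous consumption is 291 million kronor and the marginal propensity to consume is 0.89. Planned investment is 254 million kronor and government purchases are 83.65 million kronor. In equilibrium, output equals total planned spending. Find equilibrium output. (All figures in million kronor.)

Y = C + I + G = 291 + 0.89Y + 254 + 83.65
Y − 0.89Y = 628.65
0.11Y = 628.65, so Y = 628.65/0.11 = 5715

Y = 5715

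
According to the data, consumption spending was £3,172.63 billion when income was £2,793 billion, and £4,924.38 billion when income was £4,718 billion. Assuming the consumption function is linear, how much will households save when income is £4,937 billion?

MPC = (4924.38 − 3172.63)/(4718 − 2793) = 1751.75/1925 = 0.91
a = 3172.63 − 0.91(2793) = 3172.63 − 2541.63 = 631
C = 631 + 0.91(4937) = 5123.67
S = 4937 − 5123.67 = -186.67

S = -186.67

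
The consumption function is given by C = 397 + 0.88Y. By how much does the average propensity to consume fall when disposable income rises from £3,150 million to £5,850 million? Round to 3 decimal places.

At Y = 3150: C = 397 + 0.88(3150) = 3169, APC = 3169/3150 = 1.0060
At Y = 5850: C = 5545, APC = 5545/5850 = 0.9479
Fall in APC = 1.0060 − 0.9479 = 0.0581 ≈ 0.058

ΔAPC = 0.058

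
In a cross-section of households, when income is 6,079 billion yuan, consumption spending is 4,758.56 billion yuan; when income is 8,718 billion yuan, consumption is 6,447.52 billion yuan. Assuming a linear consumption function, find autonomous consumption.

MPC = ΔC/ΔY = (6447.52 − 4758.56)/(8718 − 6079) = 1688.96/2639 = 0.64
a = C − MPC·Y = 4758.56 − 0.64(6079) = 4758.56 − 3890.56 = 868

a = 868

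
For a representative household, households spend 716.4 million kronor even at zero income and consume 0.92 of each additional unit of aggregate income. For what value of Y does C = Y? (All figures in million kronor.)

At break-even, C = Y: 716.4 + 0.92Y = Y
0.08Y = 716.4, so Y = 716.4/0.08 = 8955

Y = 8955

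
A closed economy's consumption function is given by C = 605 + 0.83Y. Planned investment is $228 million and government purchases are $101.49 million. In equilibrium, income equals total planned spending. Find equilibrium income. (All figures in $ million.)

Y = 5497

Y = C + I + G = 605 + 0.83Y + 228 + 101.49
Y − 0.83Y = 934.49
0.17Y = 934.49, so Y = 934.49/0.17 = 5497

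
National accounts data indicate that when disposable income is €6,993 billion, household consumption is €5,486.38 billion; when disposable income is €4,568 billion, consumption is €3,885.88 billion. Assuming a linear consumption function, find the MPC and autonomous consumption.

MPC = ΔC/ΔY = (5486.38 − 3885.88)/(6993 − 4568) = 1600.5/2425 = 0.66
a = C − MPC·Y = 3885.88 − 0.66(4568) = 3885.88 − 3014.88 = 871

MPC = 0.66; a = 871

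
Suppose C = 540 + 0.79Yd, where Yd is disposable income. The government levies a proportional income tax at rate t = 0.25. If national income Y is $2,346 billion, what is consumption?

C = 1930.005

Yd = (1 − 0.25)(2346) = 0.75(2346) = 1759.5
C = 540 + 0.79(1759.5) = 540 + 1390.005 = 1930.005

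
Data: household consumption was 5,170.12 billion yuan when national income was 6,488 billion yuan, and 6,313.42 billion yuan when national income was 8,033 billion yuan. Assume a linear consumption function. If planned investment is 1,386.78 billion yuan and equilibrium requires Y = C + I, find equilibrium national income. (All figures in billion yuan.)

MPC = (6313.42 − 5170.12)/(8033 − 6488) = 1143.3/1545 = 0.74
a = 5170.12 − 0.74(6488) = 369
Equilibrium: Y = 369 + 0.74Y + 1386.78
0.26Y = 1755.78, so Y = 1755.78/0.26 = 6753

Y = 6753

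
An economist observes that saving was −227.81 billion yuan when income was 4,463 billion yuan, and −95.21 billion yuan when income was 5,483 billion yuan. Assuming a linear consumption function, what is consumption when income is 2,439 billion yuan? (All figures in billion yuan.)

C = 2929.93

MPS = ΔS/ΔY = (-95.21 − (-227.81))/(5483 − 4463) = 132.6/1020 = 0.13
MPC = 1 − MPS = 0.87
Autonomous saving = -227.81 − 0.13(4463) = -808, so a = 808
C = 808 + 0.87(2439) = 808 + 2121.93 = 2929.93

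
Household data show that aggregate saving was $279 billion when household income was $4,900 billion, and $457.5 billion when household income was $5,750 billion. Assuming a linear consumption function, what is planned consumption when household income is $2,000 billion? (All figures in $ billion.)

MPS = ΔS/ΔY = (457.5 − 279)/(5750 − 4900) = 178.5/850 = 0.21
MPC = 1 − MPS = 0.79
Autonomous saving = 279 − 0.21(4900) = -750, so a = 750
C = 750 + 0.79(2000) = 750 + 1580 = 2330

C = 2330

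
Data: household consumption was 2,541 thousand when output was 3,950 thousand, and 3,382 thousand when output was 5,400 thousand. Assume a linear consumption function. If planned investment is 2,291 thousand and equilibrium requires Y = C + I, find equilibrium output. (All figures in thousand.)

Y = 6050

MPC = (3382 − 2541)/(5400 − 3950) = 841/1450 = 0.58
a = 2541 − 0.58(3950) = 250
Equilibrium: Y = 250 + 0.58Y + 2291
0.42Y = 2541, so Y = 2541/0.42 = 6050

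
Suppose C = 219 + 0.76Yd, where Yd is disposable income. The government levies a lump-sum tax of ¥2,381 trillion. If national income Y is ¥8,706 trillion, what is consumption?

C = 5026

Yd = Y − T = 8706 − 2381 = 6325
C = 219 + 0.76(6325) = 219 + 4807 = 5026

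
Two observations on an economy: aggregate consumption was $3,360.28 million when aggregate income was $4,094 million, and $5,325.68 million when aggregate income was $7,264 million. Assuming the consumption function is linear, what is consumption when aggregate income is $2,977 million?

C = 2667.74

MPC = (5325.68 − 3360.28)/(7264 − 4094) = 1965.4/3170 = 0.62
a = 3360.28 − 0.62(4094) = 3360.28 − 2538.28 = 822
C = 822 + 0.62(2977) = 822 + 1845.74 = 2667.74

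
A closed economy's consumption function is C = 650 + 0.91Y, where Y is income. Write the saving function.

S = Y − C = Y − (650 + 0.91Y) = -650 + (1 − 0.91)Y

S = -650 + 0.09Y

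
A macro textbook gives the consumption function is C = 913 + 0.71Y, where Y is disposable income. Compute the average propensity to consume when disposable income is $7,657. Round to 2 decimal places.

APC = 0.83

C = 913 + 0.71(7657) = 6349.47
APC = C/Y = 6349.47/7657 = 0.83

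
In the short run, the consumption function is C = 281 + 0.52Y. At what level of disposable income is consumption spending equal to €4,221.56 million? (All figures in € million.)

Y = 7578

281 + 0.52Y = 4221.56
0.52Y = 3940.56, so Y = 3940.56/0.52 = 7578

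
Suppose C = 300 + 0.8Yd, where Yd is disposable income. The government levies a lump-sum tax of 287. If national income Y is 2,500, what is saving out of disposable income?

S = 142.6

Yd = Y − T = 2500 − 287 = 2213
C = 300 + 0.8(2213) = 300 + 1770.4 = 2070.4
S = Yd − C = 2213 − 2070.4 = 142.6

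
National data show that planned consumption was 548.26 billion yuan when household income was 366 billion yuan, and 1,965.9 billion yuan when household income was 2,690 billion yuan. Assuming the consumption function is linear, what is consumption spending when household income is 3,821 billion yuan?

MPC = (1965.9 − 548.26)/(2690 − 366) = 1417.64/2324 = 0.61
a = 548.26 − 0.61(366) = 548.26 − 223.26 = 325
C = 325 + 0.61(3821) = 325 + 2330.81 = 2655.81

C = 2655.81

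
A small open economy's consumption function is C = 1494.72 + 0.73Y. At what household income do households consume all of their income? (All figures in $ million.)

Y = 5536

At break-even, C = Y: 1494.72 + 0.73Y = Y
0.27Y = 1494.72, so Y = 1494.72/0.27 = 5536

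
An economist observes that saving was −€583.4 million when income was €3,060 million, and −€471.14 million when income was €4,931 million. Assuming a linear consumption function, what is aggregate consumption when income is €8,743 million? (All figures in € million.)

MPS = ΔS/ΔY = (-471.14 − (-583.4))/(4931 − 3060) = 112.26/1871 = 0.06
MPC = 1 − MPS = 0.94
Autonomous saving = -583.4 − 0.06(3060) = -767, so a = 767
C = 767 + 0.94(8743) = 767 + 8218.42 = 8985.42

C = 8985.42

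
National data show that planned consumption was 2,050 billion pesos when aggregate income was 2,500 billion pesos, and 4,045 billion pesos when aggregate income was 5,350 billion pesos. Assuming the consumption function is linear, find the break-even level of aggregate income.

MPC = (4045 − 2050)/(5350 − 2500) = 1995/2850 = 0.7
a = 2050 − 0.7(2500) = 2050 − 1750 = 300
Break-even: Y = a/(1−MPC) = 300/0.3 = 1000

Y = 1000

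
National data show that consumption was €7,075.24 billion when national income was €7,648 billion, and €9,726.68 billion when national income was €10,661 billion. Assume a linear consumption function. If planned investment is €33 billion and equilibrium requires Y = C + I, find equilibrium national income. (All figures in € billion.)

Y = 3150

MPC = (9726.68 − 7075.24)/(10661 − 7648) = 2651.44/3013 = 0.88
a = 7075.24 − 0.88(7648) = 345
Equilibrium: Y = 345 + 0.88Y + 33
0.12Y = 378, so Y = 378/0.12 = 3150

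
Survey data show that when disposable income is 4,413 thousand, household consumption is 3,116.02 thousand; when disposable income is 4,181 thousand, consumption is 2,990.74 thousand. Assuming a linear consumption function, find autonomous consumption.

MPC = ΔC/ΔY = (3116.02 − 2990.74)/(4413 − 4181) = 125.28/232 = 0.54
a = C − MPC·Y = 2990.74 − 0.54(4181) = 2990.74 − 2257.74 = 733

a = 733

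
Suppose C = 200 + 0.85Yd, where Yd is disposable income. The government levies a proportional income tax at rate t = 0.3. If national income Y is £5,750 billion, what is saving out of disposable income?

S = 403.75

Yd = (1 − 0.3)(5750) = 0.7(5750) = 4025
C = 200 + 0.85(4025) = 200 + 3421.25 = 3621.25
S = Yd − C = 4025 − 3621.25 = 403.75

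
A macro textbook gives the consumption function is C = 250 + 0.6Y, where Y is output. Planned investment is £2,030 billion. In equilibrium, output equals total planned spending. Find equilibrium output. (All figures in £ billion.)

Y = C + I = 250 + 0.6Y + 2030
Y − 0.6Y = 2280
0.4Y = 2280, so Y = 2280/0.4 = 5700

Y = 5700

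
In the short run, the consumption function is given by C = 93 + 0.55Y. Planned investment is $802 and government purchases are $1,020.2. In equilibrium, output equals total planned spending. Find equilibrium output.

Y = 4256

Y = C + I + G = 93 + 0.55Y + 802 + 1020.2
Y − 0.55Y = 1915.2
0.45Y = 1915.2, so Y = 1915.2/0.45 = 4256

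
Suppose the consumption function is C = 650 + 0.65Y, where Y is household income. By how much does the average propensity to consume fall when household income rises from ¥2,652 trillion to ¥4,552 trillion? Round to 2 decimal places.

At Y = 2652: C = 650 + 0.65(2652) = 2373.8, APC = 2373.8/2652 = 0.895
At Y = 4552: C = 3608.8, APC = 3608.8/4552 = 0.793
Fall in APC = 0.895 − 0.793 = 0.102 ≈ 0.10

ΔAPC = 0.10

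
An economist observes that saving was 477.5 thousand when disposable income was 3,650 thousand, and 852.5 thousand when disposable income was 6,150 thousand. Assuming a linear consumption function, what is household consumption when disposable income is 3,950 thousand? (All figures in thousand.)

MPS = ΔS/ΔY = (852.5 − 477.5)/(6150 − 3650) = 375/2500 = 0.15
MPC = 1 − MPS = 0.85
Autonomous saving = 477.5 − 0.15(3650) = -70, so a = 70
C = 70 + 0.85(3950) = 70 + 3357.5 = 3427.5

C = 3427.5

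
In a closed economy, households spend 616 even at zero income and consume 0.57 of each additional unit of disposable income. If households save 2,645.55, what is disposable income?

S = Y − C = -616 + 0.43Y
-616 + 0.43Y = 2645.55, so 0.43Y = 3261.55 and Y = 7585

Y = 7585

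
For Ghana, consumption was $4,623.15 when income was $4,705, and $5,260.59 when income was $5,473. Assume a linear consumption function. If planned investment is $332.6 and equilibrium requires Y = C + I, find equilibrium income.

MPC = (5260.59 − 4623.15)/(5473 − 4705) = 637.44/768 = 0.83
a = 4623.15 − 0.83(4705) = 718
Equilibrium: Y = 718 + 0.83Y + 332.6
0.17Y = 1050.6, so Y = 1050.6/0.17 = 6180

Y = 6180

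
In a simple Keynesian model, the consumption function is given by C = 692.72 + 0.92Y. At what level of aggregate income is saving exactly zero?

Y = 8659

At break-even, C = Y: 692.72 + 0.92Y = Y
0.08Y = 692.72, so Y = 692.72/0.08 = 8659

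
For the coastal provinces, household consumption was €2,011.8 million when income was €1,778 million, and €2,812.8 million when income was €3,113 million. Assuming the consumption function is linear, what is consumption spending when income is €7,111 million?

MPC = (2812.8 − 2011.8)/(3113 − 1778) = 801/1335 = 0.6
a = 2011.8 − 0.6(1778) = 2011.8 − 1066.8 = 945
C = 945 + 0.6(7111) = 945 + 4266.6 = 5211.6

C = 5211.6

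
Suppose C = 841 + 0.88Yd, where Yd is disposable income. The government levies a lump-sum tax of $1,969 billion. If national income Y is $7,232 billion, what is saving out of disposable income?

S = -209.44

Yd = Y − T = 7232 − 1969 = 5263
C = 841 + 0.88(5263) = 841 + 4631.44 = 5472.44
S = Yd − C = 5263 − 5472.44 = -209.44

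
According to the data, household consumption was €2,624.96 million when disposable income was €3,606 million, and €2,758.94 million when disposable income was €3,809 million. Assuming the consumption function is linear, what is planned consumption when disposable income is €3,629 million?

C = 2640.14

MPC = (2758.94 − 2624.96)/(3809 − 3606) = 133.98/203 = 0.66
a = 2624.96 − 0.66(3606) = 2624.96 − 2379.96 = 245
C = 245 + 0.66(3629) = 245 + 2395.14 = 2640.14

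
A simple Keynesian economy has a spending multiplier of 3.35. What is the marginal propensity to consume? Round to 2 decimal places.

MPC = 0.70

k = 1/(1 − MPC), so 1 − MPC = 1/k = 1/3.35 = 0.2985
MPC = 1 − 0.2985 = 0.70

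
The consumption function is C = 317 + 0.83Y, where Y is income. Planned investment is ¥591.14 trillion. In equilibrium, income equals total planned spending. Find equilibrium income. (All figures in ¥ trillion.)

Y = C + I = 317 + 0.83Y + 591.14
Y − 0.83Y = 908.14
0.17Y = 908.14, so Y = 908.14/0.17 = 5342

Y = 5342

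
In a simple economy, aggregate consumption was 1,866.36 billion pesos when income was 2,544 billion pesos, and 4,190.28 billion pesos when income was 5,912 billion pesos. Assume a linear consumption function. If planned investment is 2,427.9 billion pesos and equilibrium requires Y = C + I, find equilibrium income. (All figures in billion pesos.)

MPC = (4190.28 − 1866.36)/(5912 − 2544) = 2323.92/3368 = 0.69
a = 1866.36 − 0.69(2544) = 111
Equilibrium: Y = 111 + 0.69Y + 2427.9
0.31Y = 2538.9, so Y = 2538.9/0.31 = 8190

Y = 8190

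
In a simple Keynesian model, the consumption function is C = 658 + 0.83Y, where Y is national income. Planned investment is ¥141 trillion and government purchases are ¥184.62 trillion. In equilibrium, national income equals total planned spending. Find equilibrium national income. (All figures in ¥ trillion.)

Y = 5786

Y = C + I + G = 658 + 0.83Y + 141 + 184.62
Y − 0.83Y = 983.62
0.17Y = 983.62, so Y = 983.62/0.17 = 5786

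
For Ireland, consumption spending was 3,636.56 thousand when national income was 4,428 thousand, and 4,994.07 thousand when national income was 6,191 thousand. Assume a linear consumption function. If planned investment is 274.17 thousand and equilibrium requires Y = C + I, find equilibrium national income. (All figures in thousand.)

Y = 2179

MPC = (4994.07 − 3636.56)/(6191 − 4428) = 1357.51/1763 = 0.77
a = 3636.56 − 0.77(4428) = 227
Equilibrium: Y = 227 + 0.77Y + 274.17
0.23Y = 501.17, so Y = 501.17/0.23 = 2179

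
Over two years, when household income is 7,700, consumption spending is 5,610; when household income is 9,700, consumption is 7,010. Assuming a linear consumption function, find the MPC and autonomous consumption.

MPC = ΔC/ΔY = (7010 − 5610)/(9700 − 7700) = 1400/2000 = 0.7
a = C − MPC·Y = 5610 − 0.7(7700) = 5610 − 5390 = 220

MPC = 0.7; a = 220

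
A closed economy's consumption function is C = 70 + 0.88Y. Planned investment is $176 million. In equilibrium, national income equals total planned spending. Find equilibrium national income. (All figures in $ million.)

Y = C + I = 70 + 0.88Y + 176
Y − 0.88Y = 246
0.12Y = 246, so Y = 246/0.12 = 2050

Y = 2050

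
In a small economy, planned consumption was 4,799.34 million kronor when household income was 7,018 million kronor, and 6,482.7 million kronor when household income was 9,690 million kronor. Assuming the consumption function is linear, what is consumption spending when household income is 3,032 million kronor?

MPC = (6482.7 − 4799.34)/(9690 − 7018) = 1683.36/2672 = 0.63
a = 4799.34 − 0.63(7018) = 4799.34 − 4421.34 = 378
C = 378 + 0.63(3032) = 378 + 1910.16 = 2288.16

C = 2288.16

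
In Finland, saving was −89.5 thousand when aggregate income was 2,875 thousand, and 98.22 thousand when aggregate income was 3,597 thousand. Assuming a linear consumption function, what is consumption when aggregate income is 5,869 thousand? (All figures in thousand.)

C = 5180.06

MPS = ΔS/ΔY = (98.22 − (-89.5))/(3597 − 2875) = 187.72/722 = 0.26
MPC = 1 − MPS = 0.74
Autonomous saving = -89.5 − 0.26(2875) = -837, so a = 837
C = 837 + 0.74(5869) = 837 + 4343.06 = 5180.06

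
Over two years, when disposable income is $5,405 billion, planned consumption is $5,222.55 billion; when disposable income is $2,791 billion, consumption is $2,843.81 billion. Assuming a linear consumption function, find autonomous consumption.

MPC = ΔC/ΔY = (5222.55 − 2843.81)/(5405 − 2791) = 2378.74/2614 = 0.91
a = C − MPC·Y = 2843.81 − 0.91(2791) = 2843.81 − 2539.81 = 304

a = 304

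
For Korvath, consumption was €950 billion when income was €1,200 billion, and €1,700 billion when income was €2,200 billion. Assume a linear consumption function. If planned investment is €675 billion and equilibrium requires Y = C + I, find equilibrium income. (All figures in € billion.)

Y = 2900

MPC = (1700 − 950)/(2200 − 1200) = 750/1000 = 0.75
a = 950 − 0.75(1200) = 50
Equilibrium: Y = 50 + 0.75Y + 675
0.25Y = 725, so Y = 725/0.25 = 2900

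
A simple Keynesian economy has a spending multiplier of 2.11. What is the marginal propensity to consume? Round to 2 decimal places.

k = 1/(1 − MPC), so 1 − MPC = 1/k = 1/2.11 = 0.4739
MPC = 1 − 0.4739 = 0.53

MPC = 0.53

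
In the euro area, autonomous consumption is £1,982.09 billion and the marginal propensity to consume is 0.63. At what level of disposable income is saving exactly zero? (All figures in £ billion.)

At break-even, C = Y: 1982.09 + 0.63Y = Y
0.37Y = 1982.09, so Y = 1982.09/0.37 = 5357

Y = 5357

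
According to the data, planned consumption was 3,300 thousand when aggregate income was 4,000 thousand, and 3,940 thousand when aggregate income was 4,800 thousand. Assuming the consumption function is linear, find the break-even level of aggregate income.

Y = 500

MPC = (3940 − 3300)/(4800 − 4000) = 640/800 = 0.8
a = 3300 − 0.8(4000) = 3300 − 3200 = 100
Break-even: Y = a/(1−MPC) = 100/0.2 = 500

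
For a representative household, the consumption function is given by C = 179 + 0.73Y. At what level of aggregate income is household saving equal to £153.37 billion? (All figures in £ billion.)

S = Y − C = -179 + 0.27Y
-179 + 0.27Y = 153.37, so 0.27Y = 332.37 and Y = 1231

Y = 1231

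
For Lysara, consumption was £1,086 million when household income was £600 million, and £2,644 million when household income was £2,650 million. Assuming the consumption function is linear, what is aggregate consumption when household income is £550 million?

MPC = (2644 − 1086)/(2650 − 600) = 1558/2050 = 0.76
a = 1086 − 0.76(600) = 1086 − 456 = 630
C = 630 + 0.76(550) = 630 + 418 = 1048

C = 1048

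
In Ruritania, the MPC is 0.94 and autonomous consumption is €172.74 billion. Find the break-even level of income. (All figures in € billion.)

At break-even, C = Y: 172.74 + 0.94Y = Y
0.06Y = 172.74, so Y = 172.74/0.06 = 2879

Y = 2879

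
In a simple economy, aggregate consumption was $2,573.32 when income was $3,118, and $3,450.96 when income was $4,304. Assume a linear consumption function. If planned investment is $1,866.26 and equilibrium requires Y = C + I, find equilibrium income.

MPC = (3450.96 − 2573.32)/(4304 − 3118) = 877.64/1186 = 0.74
a = 2573.32 − 0.74(3118) = 266
Equilibrium: Y = 266 + 0.74Y + 1866.26
0.26Y = 2132.26, so Y = 2132.26/0.26 = 8201

Y = 8201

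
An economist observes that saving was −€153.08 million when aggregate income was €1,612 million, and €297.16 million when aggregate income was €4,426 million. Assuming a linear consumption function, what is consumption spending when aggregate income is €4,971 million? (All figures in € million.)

MPS = ΔS/ΔY = (297.16 − (-153.08))/(4426 − 1612) = 450.24/2814 = 0.16
MPC = 1 − MPS = 0.84
Autonomous saving = -153.08 − 0.16(1612) = -411, so a = 411
C = 411 + 0.84(4971) = 411 + 4175.64 = 4586.64

C = 4586.64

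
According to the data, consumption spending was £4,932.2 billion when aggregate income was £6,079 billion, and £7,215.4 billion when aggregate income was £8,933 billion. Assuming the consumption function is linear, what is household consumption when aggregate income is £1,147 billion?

MPC = (7215.4 − 4932.2)/(8933 − 6079) = 2283.2/2854 = 0.8
a = 4932.2 − 0.8(6079) = 4932.2 − 4863.2 = 69
C = 69 + 0.8(1147) = 69 + 917.6 = 986.6

C = 986.6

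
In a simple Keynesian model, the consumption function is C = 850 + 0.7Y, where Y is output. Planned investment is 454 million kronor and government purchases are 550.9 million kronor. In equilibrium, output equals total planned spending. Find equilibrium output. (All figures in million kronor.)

Y = 6183

Y = C + I + G = 850 + 0.7Y + 454 + 550.9
Y − 0.7Y = 1854.9
0.3Y = 1854.9, so Y = 1854.9/0.3 = 6183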